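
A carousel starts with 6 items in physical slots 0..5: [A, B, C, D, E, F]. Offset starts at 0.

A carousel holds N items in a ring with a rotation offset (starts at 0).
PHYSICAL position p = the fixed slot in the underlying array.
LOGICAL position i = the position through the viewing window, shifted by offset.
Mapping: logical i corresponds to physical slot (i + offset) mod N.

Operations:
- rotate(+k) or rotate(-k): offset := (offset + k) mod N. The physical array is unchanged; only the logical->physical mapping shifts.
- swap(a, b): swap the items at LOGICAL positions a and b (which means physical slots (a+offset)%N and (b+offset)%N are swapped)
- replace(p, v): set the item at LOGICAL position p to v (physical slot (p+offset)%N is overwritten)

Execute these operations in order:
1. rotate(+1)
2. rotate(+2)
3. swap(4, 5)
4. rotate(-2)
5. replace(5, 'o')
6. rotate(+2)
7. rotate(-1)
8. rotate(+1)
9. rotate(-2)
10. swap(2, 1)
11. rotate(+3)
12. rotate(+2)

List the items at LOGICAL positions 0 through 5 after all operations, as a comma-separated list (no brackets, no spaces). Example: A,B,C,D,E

Answer: o,C,D,B,E,F

Derivation:
After op 1 (rotate(+1)): offset=1, physical=[A,B,C,D,E,F], logical=[B,C,D,E,F,A]
After op 2 (rotate(+2)): offset=3, physical=[A,B,C,D,E,F], logical=[D,E,F,A,B,C]
After op 3 (swap(4, 5)): offset=3, physical=[A,C,B,D,E,F], logical=[D,E,F,A,C,B]
After op 4 (rotate(-2)): offset=1, physical=[A,C,B,D,E,F], logical=[C,B,D,E,F,A]
After op 5 (replace(5, 'o')): offset=1, physical=[o,C,B,D,E,F], logical=[C,B,D,E,F,o]
After op 6 (rotate(+2)): offset=3, physical=[o,C,B,D,E,F], logical=[D,E,F,o,C,B]
After op 7 (rotate(-1)): offset=2, physical=[o,C,B,D,E,F], logical=[B,D,E,F,o,C]
After op 8 (rotate(+1)): offset=3, physical=[o,C,B,D,E,F], logical=[D,E,F,o,C,B]
After op 9 (rotate(-2)): offset=1, physical=[o,C,B,D,E,F], logical=[C,B,D,E,F,o]
After op 10 (swap(2, 1)): offset=1, physical=[o,C,D,B,E,F], logical=[C,D,B,E,F,o]
After op 11 (rotate(+3)): offset=4, physical=[o,C,D,B,E,F], logical=[E,F,o,C,D,B]
After op 12 (rotate(+2)): offset=0, physical=[o,C,D,B,E,F], logical=[o,C,D,B,E,F]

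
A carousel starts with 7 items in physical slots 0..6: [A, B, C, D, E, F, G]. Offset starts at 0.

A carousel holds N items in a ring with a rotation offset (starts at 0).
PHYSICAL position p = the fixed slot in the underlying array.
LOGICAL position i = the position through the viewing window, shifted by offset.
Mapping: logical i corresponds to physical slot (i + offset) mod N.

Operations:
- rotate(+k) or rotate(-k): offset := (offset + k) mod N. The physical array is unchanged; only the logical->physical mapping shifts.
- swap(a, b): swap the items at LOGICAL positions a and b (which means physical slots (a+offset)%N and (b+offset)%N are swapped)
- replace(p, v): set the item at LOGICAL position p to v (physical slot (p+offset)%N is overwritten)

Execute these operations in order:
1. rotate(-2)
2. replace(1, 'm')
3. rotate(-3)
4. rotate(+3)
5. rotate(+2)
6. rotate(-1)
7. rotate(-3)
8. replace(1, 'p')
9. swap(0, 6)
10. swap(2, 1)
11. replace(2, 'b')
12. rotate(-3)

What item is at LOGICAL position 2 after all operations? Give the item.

Answer: D

Derivation:
After op 1 (rotate(-2)): offset=5, physical=[A,B,C,D,E,F,G], logical=[F,G,A,B,C,D,E]
After op 2 (replace(1, 'm')): offset=5, physical=[A,B,C,D,E,F,m], logical=[F,m,A,B,C,D,E]
After op 3 (rotate(-3)): offset=2, physical=[A,B,C,D,E,F,m], logical=[C,D,E,F,m,A,B]
After op 4 (rotate(+3)): offset=5, physical=[A,B,C,D,E,F,m], logical=[F,m,A,B,C,D,E]
After op 5 (rotate(+2)): offset=0, physical=[A,B,C,D,E,F,m], logical=[A,B,C,D,E,F,m]
After op 6 (rotate(-1)): offset=6, physical=[A,B,C,D,E,F,m], logical=[m,A,B,C,D,E,F]
After op 7 (rotate(-3)): offset=3, physical=[A,B,C,D,E,F,m], logical=[D,E,F,m,A,B,C]
After op 8 (replace(1, 'p')): offset=3, physical=[A,B,C,D,p,F,m], logical=[D,p,F,m,A,B,C]
After op 9 (swap(0, 6)): offset=3, physical=[A,B,D,C,p,F,m], logical=[C,p,F,m,A,B,D]
After op 10 (swap(2, 1)): offset=3, physical=[A,B,D,C,F,p,m], logical=[C,F,p,m,A,B,D]
After op 11 (replace(2, 'b')): offset=3, physical=[A,B,D,C,F,b,m], logical=[C,F,b,m,A,B,D]
After op 12 (rotate(-3)): offset=0, physical=[A,B,D,C,F,b,m], logical=[A,B,D,C,F,b,m]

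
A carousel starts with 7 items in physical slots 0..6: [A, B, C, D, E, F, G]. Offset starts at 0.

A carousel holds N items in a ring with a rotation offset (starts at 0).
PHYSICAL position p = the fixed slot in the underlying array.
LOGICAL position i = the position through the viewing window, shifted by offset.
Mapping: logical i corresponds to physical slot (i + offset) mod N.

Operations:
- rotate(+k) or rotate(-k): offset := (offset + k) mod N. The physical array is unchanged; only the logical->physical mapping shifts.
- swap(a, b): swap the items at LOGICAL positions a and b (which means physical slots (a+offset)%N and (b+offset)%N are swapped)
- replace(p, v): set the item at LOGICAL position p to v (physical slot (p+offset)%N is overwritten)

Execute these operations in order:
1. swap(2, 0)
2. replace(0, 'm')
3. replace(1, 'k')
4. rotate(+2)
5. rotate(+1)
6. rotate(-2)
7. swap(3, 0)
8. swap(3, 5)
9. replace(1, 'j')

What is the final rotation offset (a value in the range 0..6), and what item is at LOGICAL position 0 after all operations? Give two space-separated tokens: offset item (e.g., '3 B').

Answer: 1 E

Derivation:
After op 1 (swap(2, 0)): offset=0, physical=[C,B,A,D,E,F,G], logical=[C,B,A,D,E,F,G]
After op 2 (replace(0, 'm')): offset=0, physical=[m,B,A,D,E,F,G], logical=[m,B,A,D,E,F,G]
After op 3 (replace(1, 'k')): offset=0, physical=[m,k,A,D,E,F,G], logical=[m,k,A,D,E,F,G]
After op 4 (rotate(+2)): offset=2, physical=[m,k,A,D,E,F,G], logical=[A,D,E,F,G,m,k]
After op 5 (rotate(+1)): offset=3, physical=[m,k,A,D,E,F,G], logical=[D,E,F,G,m,k,A]
After op 6 (rotate(-2)): offset=1, physical=[m,k,A,D,E,F,G], logical=[k,A,D,E,F,G,m]
After op 7 (swap(3, 0)): offset=1, physical=[m,E,A,D,k,F,G], logical=[E,A,D,k,F,G,m]
After op 8 (swap(3, 5)): offset=1, physical=[m,E,A,D,G,F,k], logical=[E,A,D,G,F,k,m]
After op 9 (replace(1, 'j')): offset=1, physical=[m,E,j,D,G,F,k], logical=[E,j,D,G,F,k,m]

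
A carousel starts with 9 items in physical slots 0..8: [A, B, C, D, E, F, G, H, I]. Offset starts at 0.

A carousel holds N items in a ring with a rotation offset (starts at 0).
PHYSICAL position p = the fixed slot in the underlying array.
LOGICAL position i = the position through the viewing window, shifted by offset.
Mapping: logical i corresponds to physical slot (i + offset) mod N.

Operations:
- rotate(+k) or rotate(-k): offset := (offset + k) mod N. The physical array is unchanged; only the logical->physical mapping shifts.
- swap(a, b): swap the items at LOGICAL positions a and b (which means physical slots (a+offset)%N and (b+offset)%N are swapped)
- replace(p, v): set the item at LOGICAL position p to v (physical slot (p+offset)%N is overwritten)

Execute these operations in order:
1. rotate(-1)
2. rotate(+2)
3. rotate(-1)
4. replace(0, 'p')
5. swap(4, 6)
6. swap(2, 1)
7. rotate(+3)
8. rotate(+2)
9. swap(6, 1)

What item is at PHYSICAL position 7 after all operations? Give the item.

After op 1 (rotate(-1)): offset=8, physical=[A,B,C,D,E,F,G,H,I], logical=[I,A,B,C,D,E,F,G,H]
After op 2 (rotate(+2)): offset=1, physical=[A,B,C,D,E,F,G,H,I], logical=[B,C,D,E,F,G,H,I,A]
After op 3 (rotate(-1)): offset=0, physical=[A,B,C,D,E,F,G,H,I], logical=[A,B,C,D,E,F,G,H,I]
After op 4 (replace(0, 'p')): offset=0, physical=[p,B,C,D,E,F,G,H,I], logical=[p,B,C,D,E,F,G,H,I]
After op 5 (swap(4, 6)): offset=0, physical=[p,B,C,D,G,F,E,H,I], logical=[p,B,C,D,G,F,E,H,I]
After op 6 (swap(2, 1)): offset=0, physical=[p,C,B,D,G,F,E,H,I], logical=[p,C,B,D,G,F,E,H,I]
After op 7 (rotate(+3)): offset=3, physical=[p,C,B,D,G,F,E,H,I], logical=[D,G,F,E,H,I,p,C,B]
After op 8 (rotate(+2)): offset=5, physical=[p,C,B,D,G,F,E,H,I], logical=[F,E,H,I,p,C,B,D,G]
After op 9 (swap(6, 1)): offset=5, physical=[p,C,E,D,G,F,B,H,I], logical=[F,B,H,I,p,C,E,D,G]

Answer: H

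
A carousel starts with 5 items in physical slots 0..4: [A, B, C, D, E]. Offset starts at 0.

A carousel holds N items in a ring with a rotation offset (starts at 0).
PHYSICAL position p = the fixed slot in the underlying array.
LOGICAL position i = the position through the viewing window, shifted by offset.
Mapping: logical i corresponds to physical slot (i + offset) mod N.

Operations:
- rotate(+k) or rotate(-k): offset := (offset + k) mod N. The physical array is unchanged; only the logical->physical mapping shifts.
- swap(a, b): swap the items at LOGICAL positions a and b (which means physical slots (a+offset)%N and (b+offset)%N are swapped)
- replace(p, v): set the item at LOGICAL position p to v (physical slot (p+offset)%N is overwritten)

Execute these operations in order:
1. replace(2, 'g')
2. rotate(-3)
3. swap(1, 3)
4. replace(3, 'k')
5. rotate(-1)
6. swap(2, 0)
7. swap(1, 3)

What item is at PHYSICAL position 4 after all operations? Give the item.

Answer: g

Derivation:
After op 1 (replace(2, 'g')): offset=0, physical=[A,B,g,D,E], logical=[A,B,g,D,E]
After op 2 (rotate(-3)): offset=2, physical=[A,B,g,D,E], logical=[g,D,E,A,B]
After op 3 (swap(1, 3)): offset=2, physical=[D,B,g,A,E], logical=[g,A,E,D,B]
After op 4 (replace(3, 'k')): offset=2, physical=[k,B,g,A,E], logical=[g,A,E,k,B]
After op 5 (rotate(-1)): offset=1, physical=[k,B,g,A,E], logical=[B,g,A,E,k]
After op 6 (swap(2, 0)): offset=1, physical=[k,A,g,B,E], logical=[A,g,B,E,k]
After op 7 (swap(1, 3)): offset=1, physical=[k,A,E,B,g], logical=[A,E,B,g,k]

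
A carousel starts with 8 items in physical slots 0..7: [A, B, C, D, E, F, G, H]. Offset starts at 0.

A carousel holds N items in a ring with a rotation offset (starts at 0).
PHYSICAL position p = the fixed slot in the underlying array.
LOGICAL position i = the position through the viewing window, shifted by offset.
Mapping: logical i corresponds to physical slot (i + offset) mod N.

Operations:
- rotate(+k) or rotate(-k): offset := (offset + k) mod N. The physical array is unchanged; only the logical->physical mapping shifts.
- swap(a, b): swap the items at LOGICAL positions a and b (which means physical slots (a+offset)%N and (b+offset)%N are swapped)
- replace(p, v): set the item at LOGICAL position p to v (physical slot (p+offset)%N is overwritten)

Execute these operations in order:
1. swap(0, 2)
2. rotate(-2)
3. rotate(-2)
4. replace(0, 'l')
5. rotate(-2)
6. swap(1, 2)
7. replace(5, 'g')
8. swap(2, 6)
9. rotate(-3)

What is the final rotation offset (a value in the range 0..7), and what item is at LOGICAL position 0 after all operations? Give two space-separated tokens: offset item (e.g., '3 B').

Answer: 7 g

Derivation:
After op 1 (swap(0, 2)): offset=0, physical=[C,B,A,D,E,F,G,H], logical=[C,B,A,D,E,F,G,H]
After op 2 (rotate(-2)): offset=6, physical=[C,B,A,D,E,F,G,H], logical=[G,H,C,B,A,D,E,F]
After op 3 (rotate(-2)): offset=4, physical=[C,B,A,D,E,F,G,H], logical=[E,F,G,H,C,B,A,D]
After op 4 (replace(0, 'l')): offset=4, physical=[C,B,A,D,l,F,G,H], logical=[l,F,G,H,C,B,A,D]
After op 5 (rotate(-2)): offset=2, physical=[C,B,A,D,l,F,G,H], logical=[A,D,l,F,G,H,C,B]
After op 6 (swap(1, 2)): offset=2, physical=[C,B,A,l,D,F,G,H], logical=[A,l,D,F,G,H,C,B]
After op 7 (replace(5, 'g')): offset=2, physical=[C,B,A,l,D,F,G,g], logical=[A,l,D,F,G,g,C,B]
After op 8 (swap(2, 6)): offset=2, physical=[D,B,A,l,C,F,G,g], logical=[A,l,C,F,G,g,D,B]
After op 9 (rotate(-3)): offset=7, physical=[D,B,A,l,C,F,G,g], logical=[g,D,B,A,l,C,F,G]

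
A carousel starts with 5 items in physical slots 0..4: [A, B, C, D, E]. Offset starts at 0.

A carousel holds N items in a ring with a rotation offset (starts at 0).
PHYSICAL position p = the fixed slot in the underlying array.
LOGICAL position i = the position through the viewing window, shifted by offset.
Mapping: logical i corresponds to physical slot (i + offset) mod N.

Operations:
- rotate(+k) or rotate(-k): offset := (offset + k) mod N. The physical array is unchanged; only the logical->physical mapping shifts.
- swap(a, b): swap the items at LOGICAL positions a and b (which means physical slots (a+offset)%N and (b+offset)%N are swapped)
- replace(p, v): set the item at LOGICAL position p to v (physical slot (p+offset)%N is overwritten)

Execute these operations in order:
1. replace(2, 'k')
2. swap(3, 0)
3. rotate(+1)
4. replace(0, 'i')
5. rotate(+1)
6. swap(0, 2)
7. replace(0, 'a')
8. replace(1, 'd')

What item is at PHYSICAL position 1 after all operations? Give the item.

Answer: i

Derivation:
After op 1 (replace(2, 'k')): offset=0, physical=[A,B,k,D,E], logical=[A,B,k,D,E]
After op 2 (swap(3, 0)): offset=0, physical=[D,B,k,A,E], logical=[D,B,k,A,E]
After op 3 (rotate(+1)): offset=1, physical=[D,B,k,A,E], logical=[B,k,A,E,D]
After op 4 (replace(0, 'i')): offset=1, physical=[D,i,k,A,E], logical=[i,k,A,E,D]
After op 5 (rotate(+1)): offset=2, physical=[D,i,k,A,E], logical=[k,A,E,D,i]
After op 6 (swap(0, 2)): offset=2, physical=[D,i,E,A,k], logical=[E,A,k,D,i]
After op 7 (replace(0, 'a')): offset=2, physical=[D,i,a,A,k], logical=[a,A,k,D,i]
After op 8 (replace(1, 'd')): offset=2, physical=[D,i,a,d,k], logical=[a,d,k,D,i]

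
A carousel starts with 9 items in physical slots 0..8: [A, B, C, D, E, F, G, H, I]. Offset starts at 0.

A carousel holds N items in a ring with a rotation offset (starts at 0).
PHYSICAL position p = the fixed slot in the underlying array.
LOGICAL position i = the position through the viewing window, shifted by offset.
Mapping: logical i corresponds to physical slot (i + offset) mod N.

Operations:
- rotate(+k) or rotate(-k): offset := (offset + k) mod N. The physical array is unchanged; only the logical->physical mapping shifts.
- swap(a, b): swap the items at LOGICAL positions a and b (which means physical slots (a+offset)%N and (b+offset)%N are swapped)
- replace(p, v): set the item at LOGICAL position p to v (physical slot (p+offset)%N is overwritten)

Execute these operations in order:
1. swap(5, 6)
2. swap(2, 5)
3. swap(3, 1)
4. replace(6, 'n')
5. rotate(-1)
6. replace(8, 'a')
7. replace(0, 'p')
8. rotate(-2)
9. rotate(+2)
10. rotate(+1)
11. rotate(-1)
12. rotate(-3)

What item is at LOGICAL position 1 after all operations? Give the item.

Answer: n

Derivation:
After op 1 (swap(5, 6)): offset=0, physical=[A,B,C,D,E,G,F,H,I], logical=[A,B,C,D,E,G,F,H,I]
After op 2 (swap(2, 5)): offset=0, physical=[A,B,G,D,E,C,F,H,I], logical=[A,B,G,D,E,C,F,H,I]
After op 3 (swap(3, 1)): offset=0, physical=[A,D,G,B,E,C,F,H,I], logical=[A,D,G,B,E,C,F,H,I]
After op 4 (replace(6, 'n')): offset=0, physical=[A,D,G,B,E,C,n,H,I], logical=[A,D,G,B,E,C,n,H,I]
After op 5 (rotate(-1)): offset=8, physical=[A,D,G,B,E,C,n,H,I], logical=[I,A,D,G,B,E,C,n,H]
After op 6 (replace(8, 'a')): offset=8, physical=[A,D,G,B,E,C,n,a,I], logical=[I,A,D,G,B,E,C,n,a]
After op 7 (replace(0, 'p')): offset=8, physical=[A,D,G,B,E,C,n,a,p], logical=[p,A,D,G,B,E,C,n,a]
After op 8 (rotate(-2)): offset=6, physical=[A,D,G,B,E,C,n,a,p], logical=[n,a,p,A,D,G,B,E,C]
After op 9 (rotate(+2)): offset=8, physical=[A,D,G,B,E,C,n,a,p], logical=[p,A,D,G,B,E,C,n,a]
After op 10 (rotate(+1)): offset=0, physical=[A,D,G,B,E,C,n,a,p], logical=[A,D,G,B,E,C,n,a,p]
After op 11 (rotate(-1)): offset=8, physical=[A,D,G,B,E,C,n,a,p], logical=[p,A,D,G,B,E,C,n,a]
After op 12 (rotate(-3)): offset=5, physical=[A,D,G,B,E,C,n,a,p], logical=[C,n,a,p,A,D,G,B,E]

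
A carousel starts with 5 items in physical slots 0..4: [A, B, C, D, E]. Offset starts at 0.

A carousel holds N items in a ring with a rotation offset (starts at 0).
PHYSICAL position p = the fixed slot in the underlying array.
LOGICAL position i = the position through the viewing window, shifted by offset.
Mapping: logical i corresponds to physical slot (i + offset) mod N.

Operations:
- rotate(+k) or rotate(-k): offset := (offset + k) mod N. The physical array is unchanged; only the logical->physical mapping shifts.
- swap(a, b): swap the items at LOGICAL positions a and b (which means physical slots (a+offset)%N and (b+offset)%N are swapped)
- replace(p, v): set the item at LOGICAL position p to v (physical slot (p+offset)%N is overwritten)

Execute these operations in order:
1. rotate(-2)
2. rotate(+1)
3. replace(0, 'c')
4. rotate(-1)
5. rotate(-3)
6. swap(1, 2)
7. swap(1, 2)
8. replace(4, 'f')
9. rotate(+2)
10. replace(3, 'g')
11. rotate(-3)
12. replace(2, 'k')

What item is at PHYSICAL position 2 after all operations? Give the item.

After op 1 (rotate(-2)): offset=3, physical=[A,B,C,D,E], logical=[D,E,A,B,C]
After op 2 (rotate(+1)): offset=4, physical=[A,B,C,D,E], logical=[E,A,B,C,D]
After op 3 (replace(0, 'c')): offset=4, physical=[A,B,C,D,c], logical=[c,A,B,C,D]
After op 4 (rotate(-1)): offset=3, physical=[A,B,C,D,c], logical=[D,c,A,B,C]
After op 5 (rotate(-3)): offset=0, physical=[A,B,C,D,c], logical=[A,B,C,D,c]
After op 6 (swap(1, 2)): offset=0, physical=[A,C,B,D,c], logical=[A,C,B,D,c]
After op 7 (swap(1, 2)): offset=0, physical=[A,B,C,D,c], logical=[A,B,C,D,c]
After op 8 (replace(4, 'f')): offset=0, physical=[A,B,C,D,f], logical=[A,B,C,D,f]
After op 9 (rotate(+2)): offset=2, physical=[A,B,C,D,f], logical=[C,D,f,A,B]
After op 10 (replace(3, 'g')): offset=2, physical=[g,B,C,D,f], logical=[C,D,f,g,B]
After op 11 (rotate(-3)): offset=4, physical=[g,B,C,D,f], logical=[f,g,B,C,D]
After op 12 (replace(2, 'k')): offset=4, physical=[g,k,C,D,f], logical=[f,g,k,C,D]

Answer: C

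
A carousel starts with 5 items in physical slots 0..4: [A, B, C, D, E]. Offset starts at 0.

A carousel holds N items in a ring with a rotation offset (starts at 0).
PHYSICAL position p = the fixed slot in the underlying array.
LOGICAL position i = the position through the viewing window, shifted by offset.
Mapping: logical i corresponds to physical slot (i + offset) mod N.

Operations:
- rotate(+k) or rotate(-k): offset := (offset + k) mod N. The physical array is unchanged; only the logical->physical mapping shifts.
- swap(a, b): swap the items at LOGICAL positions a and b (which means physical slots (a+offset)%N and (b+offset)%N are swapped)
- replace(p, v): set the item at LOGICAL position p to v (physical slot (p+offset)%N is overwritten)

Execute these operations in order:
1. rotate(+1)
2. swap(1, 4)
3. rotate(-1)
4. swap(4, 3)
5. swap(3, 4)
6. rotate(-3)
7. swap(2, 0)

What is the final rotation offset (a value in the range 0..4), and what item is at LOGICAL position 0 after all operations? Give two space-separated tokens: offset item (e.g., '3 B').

After op 1 (rotate(+1)): offset=1, physical=[A,B,C,D,E], logical=[B,C,D,E,A]
After op 2 (swap(1, 4)): offset=1, physical=[C,B,A,D,E], logical=[B,A,D,E,C]
After op 3 (rotate(-1)): offset=0, physical=[C,B,A,D,E], logical=[C,B,A,D,E]
After op 4 (swap(4, 3)): offset=0, physical=[C,B,A,E,D], logical=[C,B,A,E,D]
After op 5 (swap(3, 4)): offset=0, physical=[C,B,A,D,E], logical=[C,B,A,D,E]
After op 6 (rotate(-3)): offset=2, physical=[C,B,A,D,E], logical=[A,D,E,C,B]
After op 7 (swap(2, 0)): offset=2, physical=[C,B,E,D,A], logical=[E,D,A,C,B]

Answer: 2 E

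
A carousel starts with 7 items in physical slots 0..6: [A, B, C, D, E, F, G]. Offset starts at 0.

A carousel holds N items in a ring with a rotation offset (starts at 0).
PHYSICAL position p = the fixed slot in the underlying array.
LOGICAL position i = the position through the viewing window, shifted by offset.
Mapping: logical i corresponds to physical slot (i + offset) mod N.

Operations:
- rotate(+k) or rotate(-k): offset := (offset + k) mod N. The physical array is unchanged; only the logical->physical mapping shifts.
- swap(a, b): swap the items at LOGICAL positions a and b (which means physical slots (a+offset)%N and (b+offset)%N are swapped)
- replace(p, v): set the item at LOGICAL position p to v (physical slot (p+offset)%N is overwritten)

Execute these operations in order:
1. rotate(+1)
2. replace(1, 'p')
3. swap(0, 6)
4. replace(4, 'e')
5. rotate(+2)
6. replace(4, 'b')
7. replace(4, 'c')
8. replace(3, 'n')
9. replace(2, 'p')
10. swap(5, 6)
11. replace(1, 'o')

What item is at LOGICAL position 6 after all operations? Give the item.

Answer: A

Derivation:
After op 1 (rotate(+1)): offset=1, physical=[A,B,C,D,E,F,G], logical=[B,C,D,E,F,G,A]
After op 2 (replace(1, 'p')): offset=1, physical=[A,B,p,D,E,F,G], logical=[B,p,D,E,F,G,A]
After op 3 (swap(0, 6)): offset=1, physical=[B,A,p,D,E,F,G], logical=[A,p,D,E,F,G,B]
After op 4 (replace(4, 'e')): offset=1, physical=[B,A,p,D,E,e,G], logical=[A,p,D,E,e,G,B]
After op 5 (rotate(+2)): offset=3, physical=[B,A,p,D,E,e,G], logical=[D,E,e,G,B,A,p]
After op 6 (replace(4, 'b')): offset=3, physical=[b,A,p,D,E,e,G], logical=[D,E,e,G,b,A,p]
After op 7 (replace(4, 'c')): offset=3, physical=[c,A,p,D,E,e,G], logical=[D,E,e,G,c,A,p]
After op 8 (replace(3, 'n')): offset=3, physical=[c,A,p,D,E,e,n], logical=[D,E,e,n,c,A,p]
After op 9 (replace(2, 'p')): offset=3, physical=[c,A,p,D,E,p,n], logical=[D,E,p,n,c,A,p]
After op 10 (swap(5, 6)): offset=3, physical=[c,p,A,D,E,p,n], logical=[D,E,p,n,c,p,A]
After op 11 (replace(1, 'o')): offset=3, physical=[c,p,A,D,o,p,n], logical=[D,o,p,n,c,p,A]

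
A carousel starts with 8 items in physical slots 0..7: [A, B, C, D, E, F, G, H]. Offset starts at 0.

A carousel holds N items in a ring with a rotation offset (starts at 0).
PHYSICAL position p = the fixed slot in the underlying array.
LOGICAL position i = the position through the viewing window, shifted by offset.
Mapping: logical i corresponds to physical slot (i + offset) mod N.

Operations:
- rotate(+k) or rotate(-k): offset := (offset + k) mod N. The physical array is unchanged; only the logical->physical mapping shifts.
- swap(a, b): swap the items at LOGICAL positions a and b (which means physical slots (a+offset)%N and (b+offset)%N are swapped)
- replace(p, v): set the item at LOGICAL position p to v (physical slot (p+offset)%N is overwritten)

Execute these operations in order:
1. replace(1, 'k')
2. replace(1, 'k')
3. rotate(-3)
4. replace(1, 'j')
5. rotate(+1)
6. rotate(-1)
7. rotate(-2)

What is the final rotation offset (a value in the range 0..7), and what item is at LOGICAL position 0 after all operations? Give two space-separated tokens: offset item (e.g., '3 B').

After op 1 (replace(1, 'k')): offset=0, physical=[A,k,C,D,E,F,G,H], logical=[A,k,C,D,E,F,G,H]
After op 2 (replace(1, 'k')): offset=0, physical=[A,k,C,D,E,F,G,H], logical=[A,k,C,D,E,F,G,H]
After op 3 (rotate(-3)): offset=5, physical=[A,k,C,D,E,F,G,H], logical=[F,G,H,A,k,C,D,E]
After op 4 (replace(1, 'j')): offset=5, physical=[A,k,C,D,E,F,j,H], logical=[F,j,H,A,k,C,D,E]
After op 5 (rotate(+1)): offset=6, physical=[A,k,C,D,E,F,j,H], logical=[j,H,A,k,C,D,E,F]
After op 6 (rotate(-1)): offset=5, physical=[A,k,C,D,E,F,j,H], logical=[F,j,H,A,k,C,D,E]
After op 7 (rotate(-2)): offset=3, physical=[A,k,C,D,E,F,j,H], logical=[D,E,F,j,H,A,k,C]

Answer: 3 D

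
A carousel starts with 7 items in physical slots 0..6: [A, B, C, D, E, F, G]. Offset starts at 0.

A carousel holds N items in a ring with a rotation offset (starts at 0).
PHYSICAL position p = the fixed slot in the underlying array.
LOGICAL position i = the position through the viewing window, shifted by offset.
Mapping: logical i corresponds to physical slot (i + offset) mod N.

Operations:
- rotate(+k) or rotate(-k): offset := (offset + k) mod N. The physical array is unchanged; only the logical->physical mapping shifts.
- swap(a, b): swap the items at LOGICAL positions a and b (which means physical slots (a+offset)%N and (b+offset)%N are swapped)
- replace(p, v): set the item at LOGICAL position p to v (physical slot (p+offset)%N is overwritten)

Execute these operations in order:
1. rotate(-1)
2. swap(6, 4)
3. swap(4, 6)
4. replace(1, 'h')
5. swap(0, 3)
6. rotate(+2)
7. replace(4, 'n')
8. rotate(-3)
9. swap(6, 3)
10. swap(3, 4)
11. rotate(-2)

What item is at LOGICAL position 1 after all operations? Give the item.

Answer: B

Derivation:
After op 1 (rotate(-1)): offset=6, physical=[A,B,C,D,E,F,G], logical=[G,A,B,C,D,E,F]
After op 2 (swap(6, 4)): offset=6, physical=[A,B,C,F,E,D,G], logical=[G,A,B,C,F,E,D]
After op 3 (swap(4, 6)): offset=6, physical=[A,B,C,D,E,F,G], logical=[G,A,B,C,D,E,F]
After op 4 (replace(1, 'h')): offset=6, physical=[h,B,C,D,E,F,G], logical=[G,h,B,C,D,E,F]
After op 5 (swap(0, 3)): offset=6, physical=[h,B,G,D,E,F,C], logical=[C,h,B,G,D,E,F]
After op 6 (rotate(+2)): offset=1, physical=[h,B,G,D,E,F,C], logical=[B,G,D,E,F,C,h]
After op 7 (replace(4, 'n')): offset=1, physical=[h,B,G,D,E,n,C], logical=[B,G,D,E,n,C,h]
After op 8 (rotate(-3)): offset=5, physical=[h,B,G,D,E,n,C], logical=[n,C,h,B,G,D,E]
After op 9 (swap(6, 3)): offset=5, physical=[h,E,G,D,B,n,C], logical=[n,C,h,E,G,D,B]
After op 10 (swap(3, 4)): offset=5, physical=[h,G,E,D,B,n,C], logical=[n,C,h,G,E,D,B]
After op 11 (rotate(-2)): offset=3, physical=[h,G,E,D,B,n,C], logical=[D,B,n,C,h,G,E]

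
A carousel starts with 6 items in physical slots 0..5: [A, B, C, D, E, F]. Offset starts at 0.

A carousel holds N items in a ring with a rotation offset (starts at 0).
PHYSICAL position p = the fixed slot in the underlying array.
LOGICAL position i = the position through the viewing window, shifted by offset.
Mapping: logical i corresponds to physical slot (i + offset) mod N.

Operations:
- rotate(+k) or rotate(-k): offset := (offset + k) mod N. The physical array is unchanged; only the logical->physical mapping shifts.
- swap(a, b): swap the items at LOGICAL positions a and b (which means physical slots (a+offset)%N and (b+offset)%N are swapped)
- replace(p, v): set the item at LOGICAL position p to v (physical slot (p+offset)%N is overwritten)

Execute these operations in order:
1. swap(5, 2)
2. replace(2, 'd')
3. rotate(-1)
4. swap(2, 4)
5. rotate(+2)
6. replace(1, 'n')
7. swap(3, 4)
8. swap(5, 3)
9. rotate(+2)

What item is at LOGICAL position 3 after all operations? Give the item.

Answer: C

Derivation:
After op 1 (swap(5, 2)): offset=0, physical=[A,B,F,D,E,C], logical=[A,B,F,D,E,C]
After op 2 (replace(2, 'd')): offset=0, physical=[A,B,d,D,E,C], logical=[A,B,d,D,E,C]
After op 3 (rotate(-1)): offset=5, physical=[A,B,d,D,E,C], logical=[C,A,B,d,D,E]
After op 4 (swap(2, 4)): offset=5, physical=[A,D,d,B,E,C], logical=[C,A,D,d,B,E]
After op 5 (rotate(+2)): offset=1, physical=[A,D,d,B,E,C], logical=[D,d,B,E,C,A]
After op 6 (replace(1, 'n')): offset=1, physical=[A,D,n,B,E,C], logical=[D,n,B,E,C,A]
After op 7 (swap(3, 4)): offset=1, physical=[A,D,n,B,C,E], logical=[D,n,B,C,E,A]
After op 8 (swap(5, 3)): offset=1, physical=[C,D,n,B,A,E], logical=[D,n,B,A,E,C]
After op 9 (rotate(+2)): offset=3, physical=[C,D,n,B,A,E], logical=[B,A,E,C,D,n]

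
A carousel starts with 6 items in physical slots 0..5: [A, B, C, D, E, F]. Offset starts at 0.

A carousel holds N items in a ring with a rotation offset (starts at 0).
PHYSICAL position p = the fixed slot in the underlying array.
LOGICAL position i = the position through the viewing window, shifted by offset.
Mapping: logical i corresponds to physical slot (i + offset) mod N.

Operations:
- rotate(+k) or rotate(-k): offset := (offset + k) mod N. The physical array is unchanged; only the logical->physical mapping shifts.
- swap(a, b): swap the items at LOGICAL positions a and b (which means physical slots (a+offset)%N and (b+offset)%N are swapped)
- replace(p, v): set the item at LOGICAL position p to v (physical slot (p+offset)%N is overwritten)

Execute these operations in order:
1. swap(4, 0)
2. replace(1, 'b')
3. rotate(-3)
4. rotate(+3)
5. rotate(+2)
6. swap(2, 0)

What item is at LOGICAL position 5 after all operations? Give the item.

After op 1 (swap(4, 0)): offset=0, physical=[E,B,C,D,A,F], logical=[E,B,C,D,A,F]
After op 2 (replace(1, 'b')): offset=0, physical=[E,b,C,D,A,F], logical=[E,b,C,D,A,F]
After op 3 (rotate(-3)): offset=3, physical=[E,b,C,D,A,F], logical=[D,A,F,E,b,C]
After op 4 (rotate(+3)): offset=0, physical=[E,b,C,D,A,F], logical=[E,b,C,D,A,F]
After op 5 (rotate(+2)): offset=2, physical=[E,b,C,D,A,F], logical=[C,D,A,F,E,b]
After op 6 (swap(2, 0)): offset=2, physical=[E,b,A,D,C,F], logical=[A,D,C,F,E,b]

Answer: b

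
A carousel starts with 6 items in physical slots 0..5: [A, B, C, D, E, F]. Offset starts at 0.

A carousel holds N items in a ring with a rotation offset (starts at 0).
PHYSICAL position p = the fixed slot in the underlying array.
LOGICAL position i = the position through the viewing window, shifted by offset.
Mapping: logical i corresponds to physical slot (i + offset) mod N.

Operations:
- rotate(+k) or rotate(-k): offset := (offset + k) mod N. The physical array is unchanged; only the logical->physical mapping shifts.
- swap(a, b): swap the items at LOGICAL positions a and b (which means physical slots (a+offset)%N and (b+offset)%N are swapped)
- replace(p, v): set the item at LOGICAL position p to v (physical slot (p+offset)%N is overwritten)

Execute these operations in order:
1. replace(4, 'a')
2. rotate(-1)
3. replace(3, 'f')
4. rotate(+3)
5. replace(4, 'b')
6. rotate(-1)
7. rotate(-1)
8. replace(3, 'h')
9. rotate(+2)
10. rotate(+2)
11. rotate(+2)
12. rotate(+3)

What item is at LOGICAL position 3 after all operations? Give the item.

Answer: b

Derivation:
After op 1 (replace(4, 'a')): offset=0, physical=[A,B,C,D,a,F], logical=[A,B,C,D,a,F]
After op 2 (rotate(-1)): offset=5, physical=[A,B,C,D,a,F], logical=[F,A,B,C,D,a]
After op 3 (replace(3, 'f')): offset=5, physical=[A,B,f,D,a,F], logical=[F,A,B,f,D,a]
After op 4 (rotate(+3)): offset=2, physical=[A,B,f,D,a,F], logical=[f,D,a,F,A,B]
After op 5 (replace(4, 'b')): offset=2, physical=[b,B,f,D,a,F], logical=[f,D,a,F,b,B]
After op 6 (rotate(-1)): offset=1, physical=[b,B,f,D,a,F], logical=[B,f,D,a,F,b]
After op 7 (rotate(-1)): offset=0, physical=[b,B,f,D,a,F], logical=[b,B,f,D,a,F]
After op 8 (replace(3, 'h')): offset=0, physical=[b,B,f,h,a,F], logical=[b,B,f,h,a,F]
After op 9 (rotate(+2)): offset=2, physical=[b,B,f,h,a,F], logical=[f,h,a,F,b,B]
After op 10 (rotate(+2)): offset=4, physical=[b,B,f,h,a,F], logical=[a,F,b,B,f,h]
After op 11 (rotate(+2)): offset=0, physical=[b,B,f,h,a,F], logical=[b,B,f,h,a,F]
After op 12 (rotate(+3)): offset=3, physical=[b,B,f,h,a,F], logical=[h,a,F,b,B,f]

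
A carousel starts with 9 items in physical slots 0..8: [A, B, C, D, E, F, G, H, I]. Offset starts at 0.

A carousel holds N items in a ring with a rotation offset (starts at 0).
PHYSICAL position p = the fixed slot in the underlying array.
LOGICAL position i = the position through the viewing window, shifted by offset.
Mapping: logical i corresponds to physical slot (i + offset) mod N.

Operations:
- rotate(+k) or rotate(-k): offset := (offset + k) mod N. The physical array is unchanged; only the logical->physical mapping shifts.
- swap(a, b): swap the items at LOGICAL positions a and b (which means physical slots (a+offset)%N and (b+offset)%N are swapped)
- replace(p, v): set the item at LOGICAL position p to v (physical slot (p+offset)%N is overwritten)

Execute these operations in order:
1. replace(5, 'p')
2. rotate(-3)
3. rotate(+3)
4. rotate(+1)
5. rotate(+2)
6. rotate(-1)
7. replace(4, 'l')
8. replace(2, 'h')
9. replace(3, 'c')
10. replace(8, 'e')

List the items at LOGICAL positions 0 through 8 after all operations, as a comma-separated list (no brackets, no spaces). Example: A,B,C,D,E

After op 1 (replace(5, 'p')): offset=0, physical=[A,B,C,D,E,p,G,H,I], logical=[A,B,C,D,E,p,G,H,I]
After op 2 (rotate(-3)): offset=6, physical=[A,B,C,D,E,p,G,H,I], logical=[G,H,I,A,B,C,D,E,p]
After op 3 (rotate(+3)): offset=0, physical=[A,B,C,D,E,p,G,H,I], logical=[A,B,C,D,E,p,G,H,I]
After op 4 (rotate(+1)): offset=1, physical=[A,B,C,D,E,p,G,H,I], logical=[B,C,D,E,p,G,H,I,A]
After op 5 (rotate(+2)): offset=3, physical=[A,B,C,D,E,p,G,H,I], logical=[D,E,p,G,H,I,A,B,C]
After op 6 (rotate(-1)): offset=2, physical=[A,B,C,D,E,p,G,H,I], logical=[C,D,E,p,G,H,I,A,B]
After op 7 (replace(4, 'l')): offset=2, physical=[A,B,C,D,E,p,l,H,I], logical=[C,D,E,p,l,H,I,A,B]
After op 8 (replace(2, 'h')): offset=2, physical=[A,B,C,D,h,p,l,H,I], logical=[C,D,h,p,l,H,I,A,B]
After op 9 (replace(3, 'c')): offset=2, physical=[A,B,C,D,h,c,l,H,I], logical=[C,D,h,c,l,H,I,A,B]
After op 10 (replace(8, 'e')): offset=2, physical=[A,e,C,D,h,c,l,H,I], logical=[C,D,h,c,l,H,I,A,e]

Answer: C,D,h,c,l,H,I,A,e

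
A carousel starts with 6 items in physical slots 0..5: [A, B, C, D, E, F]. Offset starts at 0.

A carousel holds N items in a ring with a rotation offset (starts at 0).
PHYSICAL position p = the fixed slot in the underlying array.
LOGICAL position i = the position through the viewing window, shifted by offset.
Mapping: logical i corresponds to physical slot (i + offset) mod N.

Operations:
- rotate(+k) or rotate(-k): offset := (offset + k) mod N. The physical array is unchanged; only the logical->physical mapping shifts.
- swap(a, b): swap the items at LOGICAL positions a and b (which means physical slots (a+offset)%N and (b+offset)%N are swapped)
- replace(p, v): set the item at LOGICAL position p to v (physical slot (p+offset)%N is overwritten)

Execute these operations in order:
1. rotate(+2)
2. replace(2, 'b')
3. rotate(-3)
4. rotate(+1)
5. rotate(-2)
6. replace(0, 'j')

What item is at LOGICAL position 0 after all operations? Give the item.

Answer: j

Derivation:
After op 1 (rotate(+2)): offset=2, physical=[A,B,C,D,E,F], logical=[C,D,E,F,A,B]
After op 2 (replace(2, 'b')): offset=2, physical=[A,B,C,D,b,F], logical=[C,D,b,F,A,B]
After op 3 (rotate(-3)): offset=5, physical=[A,B,C,D,b,F], logical=[F,A,B,C,D,b]
After op 4 (rotate(+1)): offset=0, physical=[A,B,C,D,b,F], logical=[A,B,C,D,b,F]
After op 5 (rotate(-2)): offset=4, physical=[A,B,C,D,b,F], logical=[b,F,A,B,C,D]
After op 6 (replace(0, 'j')): offset=4, physical=[A,B,C,D,j,F], logical=[j,F,A,B,C,D]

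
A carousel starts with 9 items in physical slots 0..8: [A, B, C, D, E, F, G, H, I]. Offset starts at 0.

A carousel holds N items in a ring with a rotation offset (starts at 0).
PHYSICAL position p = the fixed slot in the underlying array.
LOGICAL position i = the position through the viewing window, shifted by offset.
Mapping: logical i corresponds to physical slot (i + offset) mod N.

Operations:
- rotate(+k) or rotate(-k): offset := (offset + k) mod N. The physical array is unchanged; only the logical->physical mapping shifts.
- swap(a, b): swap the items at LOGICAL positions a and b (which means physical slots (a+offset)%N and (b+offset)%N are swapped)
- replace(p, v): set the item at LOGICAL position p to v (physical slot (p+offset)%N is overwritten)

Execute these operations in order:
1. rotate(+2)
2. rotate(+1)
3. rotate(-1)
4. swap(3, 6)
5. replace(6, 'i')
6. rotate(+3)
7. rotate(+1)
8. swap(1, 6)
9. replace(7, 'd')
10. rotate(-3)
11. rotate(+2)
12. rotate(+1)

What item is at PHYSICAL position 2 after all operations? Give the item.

After op 1 (rotate(+2)): offset=2, physical=[A,B,C,D,E,F,G,H,I], logical=[C,D,E,F,G,H,I,A,B]
After op 2 (rotate(+1)): offset=3, physical=[A,B,C,D,E,F,G,H,I], logical=[D,E,F,G,H,I,A,B,C]
After op 3 (rotate(-1)): offset=2, physical=[A,B,C,D,E,F,G,H,I], logical=[C,D,E,F,G,H,I,A,B]
After op 4 (swap(3, 6)): offset=2, physical=[A,B,C,D,E,I,G,H,F], logical=[C,D,E,I,G,H,F,A,B]
After op 5 (replace(6, 'i')): offset=2, physical=[A,B,C,D,E,I,G,H,i], logical=[C,D,E,I,G,H,i,A,B]
After op 6 (rotate(+3)): offset=5, physical=[A,B,C,D,E,I,G,H,i], logical=[I,G,H,i,A,B,C,D,E]
After op 7 (rotate(+1)): offset=6, physical=[A,B,C,D,E,I,G,H,i], logical=[G,H,i,A,B,C,D,E,I]
After op 8 (swap(1, 6)): offset=6, physical=[A,B,C,H,E,I,G,D,i], logical=[G,D,i,A,B,C,H,E,I]
After op 9 (replace(7, 'd')): offset=6, physical=[A,B,C,H,d,I,G,D,i], logical=[G,D,i,A,B,C,H,d,I]
After op 10 (rotate(-3)): offset=3, physical=[A,B,C,H,d,I,G,D,i], logical=[H,d,I,G,D,i,A,B,C]
After op 11 (rotate(+2)): offset=5, physical=[A,B,C,H,d,I,G,D,i], logical=[I,G,D,i,A,B,C,H,d]
After op 12 (rotate(+1)): offset=6, physical=[A,B,C,H,d,I,G,D,i], logical=[G,D,i,A,B,C,H,d,I]

Answer: C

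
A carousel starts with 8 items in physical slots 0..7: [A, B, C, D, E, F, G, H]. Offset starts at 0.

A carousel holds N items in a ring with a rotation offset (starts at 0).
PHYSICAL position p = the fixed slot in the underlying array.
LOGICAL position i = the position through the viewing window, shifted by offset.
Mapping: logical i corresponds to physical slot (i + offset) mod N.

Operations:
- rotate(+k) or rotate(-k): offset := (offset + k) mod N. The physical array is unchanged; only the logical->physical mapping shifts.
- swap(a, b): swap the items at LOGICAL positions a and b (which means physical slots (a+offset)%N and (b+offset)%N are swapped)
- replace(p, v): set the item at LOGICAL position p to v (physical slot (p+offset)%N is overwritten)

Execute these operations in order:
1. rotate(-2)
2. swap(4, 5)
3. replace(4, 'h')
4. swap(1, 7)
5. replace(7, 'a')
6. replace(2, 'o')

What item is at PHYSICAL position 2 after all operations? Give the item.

After op 1 (rotate(-2)): offset=6, physical=[A,B,C,D,E,F,G,H], logical=[G,H,A,B,C,D,E,F]
After op 2 (swap(4, 5)): offset=6, physical=[A,B,D,C,E,F,G,H], logical=[G,H,A,B,D,C,E,F]
After op 3 (replace(4, 'h')): offset=6, physical=[A,B,h,C,E,F,G,H], logical=[G,H,A,B,h,C,E,F]
After op 4 (swap(1, 7)): offset=6, physical=[A,B,h,C,E,H,G,F], logical=[G,F,A,B,h,C,E,H]
After op 5 (replace(7, 'a')): offset=6, physical=[A,B,h,C,E,a,G,F], logical=[G,F,A,B,h,C,E,a]
After op 6 (replace(2, 'o')): offset=6, physical=[o,B,h,C,E,a,G,F], logical=[G,F,o,B,h,C,E,a]

Answer: h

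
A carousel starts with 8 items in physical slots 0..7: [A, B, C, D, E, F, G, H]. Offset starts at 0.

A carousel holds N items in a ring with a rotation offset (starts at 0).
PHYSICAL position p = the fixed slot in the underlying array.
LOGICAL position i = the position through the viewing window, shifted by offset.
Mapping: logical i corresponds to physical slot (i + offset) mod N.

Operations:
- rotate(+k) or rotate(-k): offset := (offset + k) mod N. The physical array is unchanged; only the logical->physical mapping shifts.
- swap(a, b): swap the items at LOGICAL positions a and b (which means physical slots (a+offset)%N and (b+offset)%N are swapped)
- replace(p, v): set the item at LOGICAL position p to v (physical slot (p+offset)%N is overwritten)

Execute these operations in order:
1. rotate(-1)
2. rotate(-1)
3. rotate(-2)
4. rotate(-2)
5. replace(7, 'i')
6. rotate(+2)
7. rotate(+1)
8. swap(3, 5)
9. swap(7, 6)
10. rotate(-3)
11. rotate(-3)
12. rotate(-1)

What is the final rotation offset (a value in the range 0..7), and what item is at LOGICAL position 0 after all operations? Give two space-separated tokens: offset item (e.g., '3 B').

After op 1 (rotate(-1)): offset=7, physical=[A,B,C,D,E,F,G,H], logical=[H,A,B,C,D,E,F,G]
After op 2 (rotate(-1)): offset=6, physical=[A,B,C,D,E,F,G,H], logical=[G,H,A,B,C,D,E,F]
After op 3 (rotate(-2)): offset=4, physical=[A,B,C,D,E,F,G,H], logical=[E,F,G,H,A,B,C,D]
After op 4 (rotate(-2)): offset=2, physical=[A,B,C,D,E,F,G,H], logical=[C,D,E,F,G,H,A,B]
After op 5 (replace(7, 'i')): offset=2, physical=[A,i,C,D,E,F,G,H], logical=[C,D,E,F,G,H,A,i]
After op 6 (rotate(+2)): offset=4, physical=[A,i,C,D,E,F,G,H], logical=[E,F,G,H,A,i,C,D]
After op 7 (rotate(+1)): offset=5, physical=[A,i,C,D,E,F,G,H], logical=[F,G,H,A,i,C,D,E]
After op 8 (swap(3, 5)): offset=5, physical=[C,i,A,D,E,F,G,H], logical=[F,G,H,C,i,A,D,E]
After op 9 (swap(7, 6)): offset=5, physical=[C,i,A,E,D,F,G,H], logical=[F,G,H,C,i,A,E,D]
After op 10 (rotate(-3)): offset=2, physical=[C,i,A,E,D,F,G,H], logical=[A,E,D,F,G,H,C,i]
After op 11 (rotate(-3)): offset=7, physical=[C,i,A,E,D,F,G,H], logical=[H,C,i,A,E,D,F,G]
After op 12 (rotate(-1)): offset=6, physical=[C,i,A,E,D,F,G,H], logical=[G,H,C,i,A,E,D,F]

Answer: 6 G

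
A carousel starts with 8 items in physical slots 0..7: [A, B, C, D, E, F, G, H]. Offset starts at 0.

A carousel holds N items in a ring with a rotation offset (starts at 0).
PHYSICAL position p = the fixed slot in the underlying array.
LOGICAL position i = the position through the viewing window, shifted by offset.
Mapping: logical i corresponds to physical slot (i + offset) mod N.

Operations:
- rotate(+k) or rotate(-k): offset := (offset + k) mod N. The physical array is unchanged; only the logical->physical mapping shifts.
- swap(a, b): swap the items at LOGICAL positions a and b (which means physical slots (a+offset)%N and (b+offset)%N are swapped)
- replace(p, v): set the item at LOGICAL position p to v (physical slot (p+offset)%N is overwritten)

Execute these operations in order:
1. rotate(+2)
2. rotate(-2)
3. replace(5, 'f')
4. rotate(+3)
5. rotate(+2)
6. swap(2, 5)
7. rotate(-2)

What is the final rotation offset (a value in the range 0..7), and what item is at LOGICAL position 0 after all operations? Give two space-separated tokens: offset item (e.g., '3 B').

Answer: 3 D

Derivation:
After op 1 (rotate(+2)): offset=2, physical=[A,B,C,D,E,F,G,H], logical=[C,D,E,F,G,H,A,B]
After op 2 (rotate(-2)): offset=0, physical=[A,B,C,D,E,F,G,H], logical=[A,B,C,D,E,F,G,H]
After op 3 (replace(5, 'f')): offset=0, physical=[A,B,C,D,E,f,G,H], logical=[A,B,C,D,E,f,G,H]
After op 4 (rotate(+3)): offset=3, physical=[A,B,C,D,E,f,G,H], logical=[D,E,f,G,H,A,B,C]
After op 5 (rotate(+2)): offset=5, physical=[A,B,C,D,E,f,G,H], logical=[f,G,H,A,B,C,D,E]
After op 6 (swap(2, 5)): offset=5, physical=[A,B,H,D,E,f,G,C], logical=[f,G,C,A,B,H,D,E]
After op 7 (rotate(-2)): offset=3, physical=[A,B,H,D,E,f,G,C], logical=[D,E,f,G,C,A,B,H]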